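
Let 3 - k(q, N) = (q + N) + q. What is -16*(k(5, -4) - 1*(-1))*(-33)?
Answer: -1056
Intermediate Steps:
k(q, N) = 3 - N - 2*q (k(q, N) = 3 - ((q + N) + q) = 3 - ((N + q) + q) = 3 - (N + 2*q) = 3 + (-N - 2*q) = 3 - N - 2*q)
-16*(k(5, -4) - 1*(-1))*(-33) = -16*((3 - 1*(-4) - 2*5) - 1*(-1))*(-33) = -16*((3 + 4 - 10) + 1)*(-33) = -16*(-3 + 1)*(-33) = -16*(-2)*(-33) = 32*(-33) = -1056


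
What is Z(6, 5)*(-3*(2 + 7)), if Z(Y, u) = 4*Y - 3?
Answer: -567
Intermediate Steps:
Z(Y, u) = -3 + 4*Y
Z(6, 5)*(-3*(2 + 7)) = (-3 + 4*6)*(-3*(2 + 7)) = (-3 + 24)*(-3*9) = 21*(-27) = -567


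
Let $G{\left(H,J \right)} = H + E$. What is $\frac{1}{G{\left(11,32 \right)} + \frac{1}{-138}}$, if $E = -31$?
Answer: $- \frac{138}{2761} \approx -0.049982$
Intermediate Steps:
$G{\left(H,J \right)} = -31 + H$ ($G{\left(H,J \right)} = H - 31 = -31 + H$)
$\frac{1}{G{\left(11,32 \right)} + \frac{1}{-138}} = \frac{1}{\left(-31 + 11\right) + \frac{1}{-138}} = \frac{1}{-20 - \frac{1}{138}} = \frac{1}{- \frac{2761}{138}} = - \frac{138}{2761}$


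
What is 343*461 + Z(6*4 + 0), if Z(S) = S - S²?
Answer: 157571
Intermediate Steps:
343*461 + Z(6*4 + 0) = 343*461 + (6*4 + 0)*(1 - (6*4 + 0)) = 158123 + (24 + 0)*(1 - (24 + 0)) = 158123 + 24*(1 - 1*24) = 158123 + 24*(1 - 24) = 158123 + 24*(-23) = 158123 - 552 = 157571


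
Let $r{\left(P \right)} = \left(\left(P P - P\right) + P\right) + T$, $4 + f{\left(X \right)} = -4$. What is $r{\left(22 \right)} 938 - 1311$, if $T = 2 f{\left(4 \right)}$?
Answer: $437673$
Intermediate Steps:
$f{\left(X \right)} = -8$ ($f{\left(X \right)} = -4 - 4 = -8$)
$T = -16$ ($T = 2 \left(-8\right) = -16$)
$r{\left(P \right)} = -16 + P^{2}$ ($r{\left(P \right)} = \left(\left(P P - P\right) + P\right) - 16 = \left(\left(P^{2} - P\right) + P\right) - 16 = P^{2} - 16 = -16 + P^{2}$)
$r{\left(22 \right)} 938 - 1311 = \left(-16 + 22^{2}\right) 938 - 1311 = \left(-16 + 484\right) 938 - 1311 = 468 \cdot 938 - 1311 = 438984 - 1311 = 437673$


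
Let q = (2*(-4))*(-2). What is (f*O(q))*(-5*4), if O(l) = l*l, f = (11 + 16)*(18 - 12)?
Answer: -829440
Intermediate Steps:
q = 16 (q = -8*(-2) = 16)
f = 162 (f = 27*6 = 162)
O(l) = l²
(f*O(q))*(-5*4) = (162*16²)*(-5*4) = (162*256)*(-20) = 41472*(-20) = -829440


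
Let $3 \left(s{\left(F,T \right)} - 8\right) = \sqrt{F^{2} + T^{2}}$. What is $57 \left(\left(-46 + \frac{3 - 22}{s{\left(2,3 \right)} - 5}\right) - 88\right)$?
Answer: $- \frac{548625}{68} + \frac{3249 \sqrt{13}}{68} \approx -7895.7$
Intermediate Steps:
$s{\left(F,T \right)} = 8 + \frac{\sqrt{F^{2} + T^{2}}}{3}$
$57 \left(\left(-46 + \frac{3 - 22}{s{\left(2,3 \right)} - 5}\right) - 88\right) = 57 \left(\left(-46 + \frac{3 - 22}{\left(8 + \frac{\sqrt{2^{2} + 3^{2}}}{3}\right) - 5}\right) - 88\right) = 57 \left(\left(-46 - \frac{19}{\left(8 + \frac{\sqrt{4 + 9}}{3}\right) - 5}\right) - 88\right) = 57 \left(\left(-46 - \frac{19}{\left(8 + \frac{\sqrt{13}}{3}\right) - 5}\right) - 88\right) = 57 \left(\left(-46 - \frac{19}{3 + \frac{\sqrt{13}}{3}}\right) - 88\right) = 57 \left(-134 - \frac{19}{3 + \frac{\sqrt{13}}{3}}\right) = -7638 - \frac{1083}{3 + \frac{\sqrt{13}}{3}}$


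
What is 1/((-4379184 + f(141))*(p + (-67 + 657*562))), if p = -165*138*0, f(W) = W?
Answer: -1/1616598167181 ≈ -6.1858e-13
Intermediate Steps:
p = 0 (p = -22770*0 = 0)
1/((-4379184 + f(141))*(p + (-67 + 657*562))) = 1/((-4379184 + 141)*(0 + (-67 + 657*562))) = 1/(-4379043*(0 + (-67 + 369234))) = 1/(-4379043*(0 + 369167)) = 1/(-4379043*369167) = 1/(-1616598167181) = -1/1616598167181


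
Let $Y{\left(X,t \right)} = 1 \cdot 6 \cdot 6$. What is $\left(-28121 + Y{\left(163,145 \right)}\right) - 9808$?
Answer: $-37893$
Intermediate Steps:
$Y{\left(X,t \right)} = 36$ ($Y{\left(X,t \right)} = 6 \cdot 6 = 36$)
$\left(-28121 + Y{\left(163,145 \right)}\right) - 9808 = \left(-28121 + 36\right) - 9808 = -28085 - 9808 = -37893$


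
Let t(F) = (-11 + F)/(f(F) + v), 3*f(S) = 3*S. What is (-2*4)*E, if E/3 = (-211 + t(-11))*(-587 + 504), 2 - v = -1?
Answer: -414834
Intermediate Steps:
v = 3 (v = 2 - 1*(-1) = 2 + 1 = 3)
f(S) = S (f(S) = (3*S)/3 = S)
t(F) = (-11 + F)/(3 + F) (t(F) = (-11 + F)/(F + 3) = (-11 + F)/(3 + F))
E = 207417/4 (E = 3*((-211 + (-11 - 11)/(3 - 11))*(-587 + 504)) = 3*((-211 - 22/(-8))*(-83)) = 3*((-211 - 1/8*(-22))*(-83)) = 3*((-211 + 11/4)*(-83)) = 3*(-833/4*(-83)) = 3*(69139/4) = 207417/4 ≈ 51854.)
(-2*4)*E = -2*4*(207417/4) = -8*207417/4 = -414834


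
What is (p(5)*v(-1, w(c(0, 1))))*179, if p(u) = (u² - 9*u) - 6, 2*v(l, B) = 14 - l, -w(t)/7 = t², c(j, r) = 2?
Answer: -34905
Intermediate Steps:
w(t) = -7*t²
v(l, B) = 7 - l/2 (v(l, B) = (14 - l)/2 = 7 - l/2)
p(u) = -6 + u² - 9*u
(p(5)*v(-1, w(c(0, 1))))*179 = ((-6 + 5² - 9*5)*(7 - ½*(-1)))*179 = ((-6 + 25 - 45)*(7 + ½))*179 = -26*15/2*179 = -195*179 = -34905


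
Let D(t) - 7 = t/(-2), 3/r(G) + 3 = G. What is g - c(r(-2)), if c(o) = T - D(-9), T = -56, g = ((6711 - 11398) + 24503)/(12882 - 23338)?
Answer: 171491/2614 ≈ 65.605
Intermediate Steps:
r(G) = 3/(-3 + G)
g = -2477/1307 (g = (-4687 + 24503)/(-10456) = 19816*(-1/10456) = -2477/1307 ≈ -1.8952)
D(t) = 7 - t/2 (D(t) = 7 + t/(-2) = 7 + t*(-½) = 7 - t/2)
c(o) = -135/2 (c(o) = -56 - (7 - ½*(-9)) = -56 - (7 + 9/2) = -56 - 1*23/2 = -56 - 23/2 = -135/2)
g - c(r(-2)) = -2477/1307 - 1*(-135/2) = -2477/1307 + 135/2 = 171491/2614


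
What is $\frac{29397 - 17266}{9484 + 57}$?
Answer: $\frac{1733}{1363} \approx 1.2715$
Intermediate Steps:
$\frac{29397 - 17266}{9484 + 57} = \frac{12131}{9541} = 12131 \cdot \frac{1}{9541} = \frac{1733}{1363}$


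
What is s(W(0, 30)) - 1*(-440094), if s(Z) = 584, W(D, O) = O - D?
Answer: 440678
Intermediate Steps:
s(W(0, 30)) - 1*(-440094) = 584 - 1*(-440094) = 584 + 440094 = 440678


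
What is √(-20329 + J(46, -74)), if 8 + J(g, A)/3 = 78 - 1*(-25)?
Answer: 2*I*√5011 ≈ 141.58*I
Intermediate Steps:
J(g, A) = 285 (J(g, A) = -24 + 3*(78 - 1*(-25)) = -24 + 3*(78 + 25) = -24 + 3*103 = -24 + 309 = 285)
√(-20329 + J(46, -74)) = √(-20329 + 285) = √(-20044) = 2*I*√5011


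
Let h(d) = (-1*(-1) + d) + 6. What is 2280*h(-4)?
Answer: 6840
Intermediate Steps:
h(d) = 7 + d (h(d) = (1 + d) + 6 = 7 + d)
2280*h(-4) = 2280*(7 - 4) = 2280*3 = 6840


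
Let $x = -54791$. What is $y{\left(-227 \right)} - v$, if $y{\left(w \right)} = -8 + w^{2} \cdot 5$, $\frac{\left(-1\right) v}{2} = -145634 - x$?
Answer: $75951$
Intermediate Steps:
$v = 181686$ ($v = - 2 \left(-145634 - -54791\right) = - 2 \left(-145634 + 54791\right) = \left(-2\right) \left(-90843\right) = 181686$)
$y{\left(w \right)} = -8 + 5 w^{2}$
$y{\left(-227 \right)} - v = \left(-8 + 5 \left(-227\right)^{2}\right) - 181686 = \left(-8 + 5 \cdot 51529\right) - 181686 = \left(-8 + 257645\right) - 181686 = 257637 - 181686 = 75951$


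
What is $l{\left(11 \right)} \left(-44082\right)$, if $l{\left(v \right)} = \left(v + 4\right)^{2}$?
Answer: $-9918450$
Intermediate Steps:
$l{\left(v \right)} = \left(4 + v\right)^{2}$
$l{\left(11 \right)} \left(-44082\right) = \left(4 + 11\right)^{2} \left(-44082\right) = 15^{2} \left(-44082\right) = 225 \left(-44082\right) = -9918450$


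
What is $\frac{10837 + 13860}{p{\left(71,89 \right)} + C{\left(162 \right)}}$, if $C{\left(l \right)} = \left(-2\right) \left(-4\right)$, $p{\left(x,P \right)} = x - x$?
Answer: $\frac{24697}{8} \approx 3087.1$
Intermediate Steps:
$p{\left(x,P \right)} = 0$
$C{\left(l \right)} = 8$
$\frac{10837 + 13860}{p{\left(71,89 \right)} + C{\left(162 \right)}} = \frac{10837 + 13860}{0 + 8} = \frac{24697}{8}$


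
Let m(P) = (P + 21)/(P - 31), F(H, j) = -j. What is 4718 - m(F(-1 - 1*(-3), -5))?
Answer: 4719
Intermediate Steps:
m(P) = (21 + P)/(-31 + P)
4718 - m(F(-1 - 1*(-3), -5)) = 4718 - (21 - 1*(-5))/(-31 - 1*(-5)) = 4718 - (21 + 5)/(-31 + 5) = 4718 - 26/(-26) = 4718 - (-1)*26/26 = 4718 - 1*(-1) = 4718 + 1 = 4719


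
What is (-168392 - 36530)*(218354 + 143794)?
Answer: -74212092456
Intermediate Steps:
(-168392 - 36530)*(218354 + 143794) = -204922*362148 = -74212092456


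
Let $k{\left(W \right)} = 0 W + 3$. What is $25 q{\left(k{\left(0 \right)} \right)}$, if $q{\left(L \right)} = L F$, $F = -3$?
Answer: $-225$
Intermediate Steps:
$k{\left(W \right)} = 3$ ($k{\left(W \right)} = 0 + 3 = 3$)
$q{\left(L \right)} = - 3 L$ ($q{\left(L \right)} = L \left(-3\right) = - 3 L$)
$25 q{\left(k{\left(0 \right)} \right)} = 25 \left(\left(-3\right) 3\right) = 25 \left(-9\right) = -225$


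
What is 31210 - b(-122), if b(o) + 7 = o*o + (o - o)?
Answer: 16333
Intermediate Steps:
b(o) = -7 + o² (b(o) = -7 + (o*o + (o - o)) = -7 + (o² + 0) = -7 + o²)
31210 - b(-122) = 31210 - (-7 + (-122)²) = 31210 - (-7 + 14884) = 31210 - 1*14877 = 31210 - 14877 = 16333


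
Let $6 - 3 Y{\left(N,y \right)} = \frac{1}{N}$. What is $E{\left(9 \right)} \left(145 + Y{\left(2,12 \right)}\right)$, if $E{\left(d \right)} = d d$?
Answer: $\frac{23787}{2} \approx 11894.0$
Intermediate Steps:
$E{\left(d \right)} = d^{2}$
$Y{\left(N,y \right)} = 2 - \frac{1}{3 N}$
$E{\left(9 \right)} \left(145 + Y{\left(2,12 \right)}\right) = 9^{2} \left(145 + \left(2 - \frac{1}{3 \cdot 2}\right)\right) = 81 \left(145 + \left(2 - \frac{1}{6}\right)\right) = 81 \left(145 + \frac{11}{6}\right) = 81 \cdot \frac{881}{6} = \frac{23787}{2}$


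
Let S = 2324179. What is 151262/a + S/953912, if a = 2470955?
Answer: 5887232357889/2357073625960 ≈ 2.4977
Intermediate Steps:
151262/a + S/953912 = 151262/2470955 + 2324179/953912 = 5887232357889/2357073625960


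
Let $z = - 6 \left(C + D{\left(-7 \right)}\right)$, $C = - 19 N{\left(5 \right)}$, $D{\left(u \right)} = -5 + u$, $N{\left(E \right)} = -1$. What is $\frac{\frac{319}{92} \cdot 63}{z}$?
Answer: $- \frac{957}{184} \approx -5.2011$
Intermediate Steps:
$C = 19$ ($C = \left(-19\right) \left(-1\right) = 19$)
$z = -42$ ($z = - 6 \left(19 - 12\right) = \left(-6\right) 7 = -42$)
$\frac{\frac{319}{92} \cdot 63}{z} = \frac{\frac{319}{92} \cdot 63}{-42} = 319 \cdot \frac{1}{92} \cdot 63 \left(- \frac{1}{42}\right) = \frac{319}{92} \cdot 63 \left(- \frac{1}{42}\right) = \frac{20097}{92} \left(- \frac{1}{42}\right) = - \frac{957}{184}$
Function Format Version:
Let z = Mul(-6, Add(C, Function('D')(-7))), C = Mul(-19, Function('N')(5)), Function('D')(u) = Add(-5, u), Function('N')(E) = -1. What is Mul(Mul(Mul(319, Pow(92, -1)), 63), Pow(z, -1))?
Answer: Rational(-957, 184) ≈ -5.2011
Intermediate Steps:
C = 19 (C = Mul(-19, -1) = 19)
z = -42 (z = Mul(-6, Add(19, Add(-5, -7))) = Mul(-6, Add(19, -12)) = Mul(-6, 7) = -42)
Mul(Mul(Mul(319, Pow(92, -1)), 63), Pow(z, -1)) = Mul(Mul(Mul(319, Pow(92, -1)), 63), Pow(-42, -1)) = Mul(Mul(Mul(319, Rational(1, 92)), 63), Rational(-1, 42)) = Mul(Mul(Rational(319, 92), 63), Rational(-1, 42)) = Mul(Rational(20097, 92), Rational(-1, 42)) = Rational(-957, 184)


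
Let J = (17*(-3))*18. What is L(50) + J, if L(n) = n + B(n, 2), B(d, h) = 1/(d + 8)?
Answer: -50343/58 ≈ -867.98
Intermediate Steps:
J = -918 (J = -51*18 = -918)
B(d, h) = 1/(8 + d)
L(n) = n + 1/(8 + n)
L(50) + J = (1 + 50*(8 + 50))/(8 + 50) - 918 = (1 + 50*58)/58 - 918 = (1 + 2900)/58 - 918 = (1/58)*2901 - 918 = 2901/58 - 918 = -50343/58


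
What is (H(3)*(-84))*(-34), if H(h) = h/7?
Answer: 1224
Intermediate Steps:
H(h) = h/7 (H(h) = h*(⅐) = h/7)
(H(3)*(-84))*(-34) = (((⅐)*3)*(-84))*(-34) = ((3/7)*(-84))*(-34) = -36*(-34) = 1224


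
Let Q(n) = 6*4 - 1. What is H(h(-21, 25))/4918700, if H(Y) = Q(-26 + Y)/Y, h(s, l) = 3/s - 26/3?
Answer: -483/909959500 ≈ -5.3079e-7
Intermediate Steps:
Q(n) = 23 (Q(n) = 24 - 1 = 23)
h(s, l) = -26/3 + 3/s (h(s, l) = 3/s - 26*1/3 = 3/s - 26/3 = -26/3 + 3/s)
H(Y) = 23/Y
H(h(-21, 25))/4918700 = (23/(-26/3 + 3/(-21)))/4918700 = (23/(-26/3 + 3*(-1/21)))*(1/4918700) = (23/(-26/3 - 1/7))*(1/4918700) = (23/(-185/21))*(1/4918700) = (23*(-21/185))*(1/4918700) = -483/185*1/4918700 = -483/909959500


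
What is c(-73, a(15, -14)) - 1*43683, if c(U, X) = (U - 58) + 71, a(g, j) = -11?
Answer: -43743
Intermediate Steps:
c(U, X) = 13 + U (c(U, X) = (-58 + U) + 71 = 13 + U)
c(-73, a(15, -14)) - 1*43683 = (13 - 73) - 1*43683 = -60 - 43683 = -43743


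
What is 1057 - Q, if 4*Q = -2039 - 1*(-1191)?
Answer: 1269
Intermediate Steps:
Q = -212 (Q = (-2039 - 1*(-1191))/4 = (-2039 + 1191)/4 = (¼)*(-848) = -212)
1057 - Q = 1057 - 1*(-212) = 1057 + 212 = 1269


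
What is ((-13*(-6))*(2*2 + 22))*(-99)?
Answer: -200772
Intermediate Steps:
((-13*(-6))*(2*2 + 22))*(-99) = (78*(4 + 22))*(-99) = (78*26)*(-99) = 2028*(-99) = -200772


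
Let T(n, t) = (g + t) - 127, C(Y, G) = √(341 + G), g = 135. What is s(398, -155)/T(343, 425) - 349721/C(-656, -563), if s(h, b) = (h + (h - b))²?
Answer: 904401/433 + 349721*I*√222/222 ≈ 2088.7 + 23472.0*I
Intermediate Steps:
s(h, b) = (-b + 2*h)²
T(n, t) = 8 + t (T(n, t) = (135 + t) - 127 = 8 + t)
s(398, -155)/T(343, 425) - 349721/C(-656, -563) = (-155 - 2*398)²/(8 + 425) - 349721/√(341 - 563) = (-155 - 796)²/433 - 349721*(-I*√222/222) = (-951)²*(1/433) - 349721*(-I*√222/222) = 904401*(1/433) - (-349721)*I*√222/222 = 904401/433 + 349721*I*√222/222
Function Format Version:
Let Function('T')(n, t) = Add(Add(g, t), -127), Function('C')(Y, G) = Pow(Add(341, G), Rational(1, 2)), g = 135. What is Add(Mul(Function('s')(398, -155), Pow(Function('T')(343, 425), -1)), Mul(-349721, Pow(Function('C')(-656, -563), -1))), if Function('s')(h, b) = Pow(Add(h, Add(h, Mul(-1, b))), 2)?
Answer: Add(Rational(904401, 433), Mul(Rational(349721, 222), I, Pow(222, Rational(1, 2)))) ≈ Add(2088.7, Mul(23472., I))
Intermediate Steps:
Function('s')(h, b) = Pow(Add(Mul(-1, b), Mul(2, h)), 2)
Function('T')(n, t) = Add(8, t) (Function('T')(n, t) = Add(Add(135, t), -127) = Add(8, t))
Add(Mul(Function('s')(398, -155), Pow(Function('T')(343, 425), -1)), Mul(-349721, Pow(Function('C')(-656, -563), -1))) = Add(Mul(Pow(Add(-155, Mul(-2, 398)), 2), Pow(Add(8, 425), -1)), Mul(-349721, Pow(Pow(Add(341, -563), Rational(1, 2)), -1))) = Add(Mul(Pow(Add(-155, -796), 2), Pow(433, -1)), Mul(-349721, Pow(Pow(-222, Rational(1, 2)), -1))) = Add(Mul(Pow(-951, 2), Rational(1, 433)), Mul(-349721, Pow(Mul(I, Pow(222, Rational(1, 2))), -1))) = Add(Mul(904401, Rational(1, 433)), Mul(-349721, Mul(Rational(-1, 222), I, Pow(222, Rational(1, 2))))) = Add(Rational(904401, 433), Mul(Rational(349721, 222), I, Pow(222, Rational(1, 2))))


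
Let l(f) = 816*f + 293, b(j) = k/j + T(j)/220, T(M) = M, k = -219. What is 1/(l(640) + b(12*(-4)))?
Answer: 880/459832863 ≈ 1.9137e-6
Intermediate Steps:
b(j) = -219/j + j/220
l(f) = 293 + 816*f
1/(l(640) + b(12*(-4))) = 1/((293 + 816*640) + (-219/(12*(-4)) + (12*(-4))/220)) = 1/((293 + 522240) + (-219/(-48) + (1/220)*(-48))) = 1/(522533 + (-219*(-1/48) - 12/55)) = 1/(522533 + (73/16 - 12/55)) = 1/(522533 + 3823/880) = 1/(459832863/880) = 880/459832863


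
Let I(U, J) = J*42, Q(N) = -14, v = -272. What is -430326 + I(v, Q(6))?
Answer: -430914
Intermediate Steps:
I(U, J) = 42*J
-430326 + I(v, Q(6)) = -430326 + 42*(-14) = -430326 - 588 = -430914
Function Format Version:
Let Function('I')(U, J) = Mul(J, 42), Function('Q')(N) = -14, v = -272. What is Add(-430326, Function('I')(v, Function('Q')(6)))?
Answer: -430914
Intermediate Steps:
Function('I')(U, J) = Mul(42, J)
Add(-430326, Function('I')(v, Function('Q')(6))) = Add(-430326, Mul(42, -14)) = Add(-430326, -588) = -430914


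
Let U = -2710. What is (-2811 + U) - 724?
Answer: -6245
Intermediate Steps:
(-2811 + U) - 724 = (-2811 - 2710) - 724 = -5521 - 724 = -6245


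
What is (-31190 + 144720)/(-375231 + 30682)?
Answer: -113530/344549 ≈ -0.32950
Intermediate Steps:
(-31190 + 144720)/(-375231 + 30682) = 113530/(-344549) = 113530*(-1/344549) = -113530/344549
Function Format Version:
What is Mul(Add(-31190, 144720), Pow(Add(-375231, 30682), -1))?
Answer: Rational(-113530, 344549) ≈ -0.32950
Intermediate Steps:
Mul(Add(-31190, 144720), Pow(Add(-375231, 30682), -1)) = Mul(113530, Pow(-344549, -1)) = Mul(113530, Rational(-1, 344549)) = Rational(-113530, 344549)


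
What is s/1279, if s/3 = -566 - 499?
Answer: -3195/1279 ≈ -2.4980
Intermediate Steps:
s = -3195 (s = 3*(-566 - 499) = 3*(-1065) = -3195)
s/1279 = -3195/1279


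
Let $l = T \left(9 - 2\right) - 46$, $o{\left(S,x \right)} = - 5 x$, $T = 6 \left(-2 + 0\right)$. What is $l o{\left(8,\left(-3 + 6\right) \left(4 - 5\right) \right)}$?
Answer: $-1950$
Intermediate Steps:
$T = -12$ ($T = 6 \left(-2\right) = -12$)
$l = -130$ ($l = - 12 \left(9 - 2\right) - 46 = \left(-12\right) 7 - 46 = -84 - 46 = -130$)
$l o{\left(8,\left(-3 + 6\right) \left(4 - 5\right) \right)} = - 130 \left(- 5 \left(-3 + 6\right) \left(4 - 5\right)\right) = - 130 \left(- 5 \cdot 3 \left(-1\right)\right) = - 130 \left(\left(-5\right) \left(-3\right)\right) = \left(-130\right) 15 = -1950$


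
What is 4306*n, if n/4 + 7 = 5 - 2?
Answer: -68896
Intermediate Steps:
n = -16 (n = -28 + 4*(5 - 2) = -28 + 4*3 = -28 + 12 = -16)
4306*n = 4306*(-16) = -68896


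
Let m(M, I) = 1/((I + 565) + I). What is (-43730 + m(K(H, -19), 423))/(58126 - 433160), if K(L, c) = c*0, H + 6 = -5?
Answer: 61703029/529172974 ≈ 0.11660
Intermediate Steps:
H = -11 (H = -6 - 5 = -11)
K(L, c) = 0
m(M, I) = 1/(565 + 2*I) (m(M, I) = 1/((565 + I) + I) = 1/(565 + 2*I))
(-43730 + m(K(H, -19), 423))/(58126 - 433160) = (-43730 + 1/(565 + 2*423))/(58126 - 433160) = (-43730 + 1/(565 + 846))/(-375034) = (-43730 + 1/1411)*(-1/375034) = -61703029/1411*(-1/375034) = 61703029/529172974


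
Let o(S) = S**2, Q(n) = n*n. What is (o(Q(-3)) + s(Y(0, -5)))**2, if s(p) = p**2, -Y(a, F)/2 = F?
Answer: 32761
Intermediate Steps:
Y(a, F) = -2*F
Q(n) = n**2
(o(Q(-3)) + s(Y(0, -5)))**2 = (((-3)**2)**2 + (-2*(-5))**2)**2 = (9**2 + 10**2)**2 = (81 + 100)**2 = 181**2 = 32761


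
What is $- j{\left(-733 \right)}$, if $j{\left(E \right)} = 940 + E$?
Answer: $-207$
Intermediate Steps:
$- j{\left(-733 \right)} = - (940 - 733) = \left(-1\right) 207 = -207$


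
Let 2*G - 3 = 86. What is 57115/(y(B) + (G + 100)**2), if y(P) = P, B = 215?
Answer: 228460/84381 ≈ 2.7075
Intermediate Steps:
G = 89/2 (G = 3/2 + (1/2)*86 = 3/2 + 43 = 89/2 ≈ 44.500)
57115/(y(B) + (G + 100)**2) = 57115/(215 + (89/2 + 100)**2) = 57115/(215 + (289/2)**2) = 57115/(215 + 83521/4) = 57115/(84381/4) = 57115*(4/84381) = 228460/84381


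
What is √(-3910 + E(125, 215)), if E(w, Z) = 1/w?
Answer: I*√2443745/25 ≈ 62.53*I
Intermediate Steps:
√(-3910 + E(125, 215)) = √(-3910 + 1/125) = √(-488749/125) = I*√2443745/25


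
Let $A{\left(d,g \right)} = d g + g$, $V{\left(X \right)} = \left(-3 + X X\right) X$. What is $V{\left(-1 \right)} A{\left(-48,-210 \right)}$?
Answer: $19740$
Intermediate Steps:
$V{\left(X \right)} = X \left(-3 + X^{2}\right)$ ($V{\left(X \right)} = \left(-3 + X^{2}\right) X = X \left(-3 + X^{2}\right)$)
$A{\left(d,g \right)} = g + d g$
$V{\left(-1 \right)} A{\left(-48,-210 \right)} = - (-3 + \left(-1\right)^{2}) \left(- 210 \left(1 - 48\right)\right) = - (-3 + 1) \left(\left(-210\right) \left(-47\right)\right) = \left(-1\right) \left(-2\right) 9870 = 2 \cdot 9870 = 19740$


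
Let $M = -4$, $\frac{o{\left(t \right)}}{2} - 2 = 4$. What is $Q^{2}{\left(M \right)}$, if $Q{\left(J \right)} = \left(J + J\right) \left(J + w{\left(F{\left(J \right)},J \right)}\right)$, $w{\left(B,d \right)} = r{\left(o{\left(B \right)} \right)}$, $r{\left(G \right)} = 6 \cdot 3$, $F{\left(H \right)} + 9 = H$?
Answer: $12544$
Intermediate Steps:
$F{\left(H \right)} = -9 + H$
$o{\left(t \right)} = 12$ ($o{\left(t \right)} = 4 + 2 \cdot 4 = 4 + 8 = 12$)
$r{\left(G \right)} = 18$
$w{\left(B,d \right)} = 18$
$Q{\left(J \right)} = 2 J \left(18 + J\right)$ ($Q{\left(J \right)} = \left(J + J\right) \left(J + 18\right) = 2 J \left(18 + J\right)$)
$Q^{2}{\left(M \right)} = \left(2 \left(-4\right) \left(18 - 4\right)\right)^{2} = \left(2 \left(-4\right) 14\right)^{2} = \left(-112\right)^{2} = 12544$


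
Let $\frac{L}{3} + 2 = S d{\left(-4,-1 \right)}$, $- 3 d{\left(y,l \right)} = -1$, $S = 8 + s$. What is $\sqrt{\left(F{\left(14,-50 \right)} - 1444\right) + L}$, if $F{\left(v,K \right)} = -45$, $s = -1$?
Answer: $4 i \sqrt{93} \approx 38.575 i$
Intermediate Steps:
$S = 7$ ($S = 8 - 1 = 7$)
$d{\left(y,l \right)} = \frac{1}{3}$ ($d{\left(y,l \right)} = \left(- \frac{1}{3}\right) \left(-1\right) = \frac{1}{3}$)
$L = 1$ ($L = -6 + 3 \cdot 7 \cdot \frac{1}{3} = -6 + 3 \cdot \frac{7}{3} = -6 + 7 = 1$)
$\sqrt{\left(F{\left(14,-50 \right)} - 1444\right) + L} = \sqrt{\left(-45 - 1444\right) + 1} = \sqrt{-1489 + 1} = \sqrt{-1488} = 4 i \sqrt{93}$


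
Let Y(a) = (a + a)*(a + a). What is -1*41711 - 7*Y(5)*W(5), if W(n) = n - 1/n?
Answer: -45071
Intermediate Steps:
Y(a) = 4*a² (Y(a) = (2*a)*(2*a) = 4*a²)
W(n) = n - 1/n
-1*41711 - 7*Y(5)*W(5) = -1*41711 - 7*(4*5²)*(5 - 1/5) = -41711 - 7*(4*25)*(5 - 1*⅕) = -41711 - 7*100*(5 - ⅕) = -41711 - 700*24/5 = -41711 - 1*3360 = -41711 - 3360 = -45071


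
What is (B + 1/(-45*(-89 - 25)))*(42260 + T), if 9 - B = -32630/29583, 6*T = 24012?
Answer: 207403718273/443745 ≈ 4.6739e+5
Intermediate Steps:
T = 4002 (T = (⅙)*24012 = 4002)
B = 298877/29583 (B = 9 - (-32630)/29583 = 9 - 1*(-32630/29583) = 9 + 32630/29583 = 298877/29583 ≈ 10.103)
(B + 1/(-45*(-89 - 25)))*(42260 + T) = (298877/29583 + 1/(-45*(-89 - 25)))*(42260 + 4002) = (298877/29583 + 1/(-45*(-114)))*46262 = (298877/29583 + 1/5130)*46262 = (8966483/887490)*46262 = 207403718273/443745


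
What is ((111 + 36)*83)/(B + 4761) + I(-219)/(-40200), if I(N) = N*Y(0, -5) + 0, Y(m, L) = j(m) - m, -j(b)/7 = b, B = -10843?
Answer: -12201/6082 ≈ -2.0061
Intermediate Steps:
j(b) = -7*b
Y(m, L) = -8*m (Y(m, L) = -7*m - m = -8*m)
I(N) = 0 (I(N) = N*(-8*0) + 0 = N*0 + 0 = 0 + 0 = 0)
((111 + 36)*83)/(B + 4761) + I(-219)/(-40200) = ((111 + 36)*83)/(-10843 + 4761) + 0/(-40200) = (147*83)/(-6082) + 0*(-1/40200) = 12201*(-1/6082) + 0 = -12201/6082 + 0 = -12201/6082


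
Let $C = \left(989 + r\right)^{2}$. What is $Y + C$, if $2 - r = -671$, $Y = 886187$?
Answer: $3648431$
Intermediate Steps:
$r = 673$ ($r = 2 - -671 = 2 + 671 = 673$)
$C = 2762244$ ($C = \left(989 + 673\right)^{2} = 1662^{2} = 2762244$)
$Y + C = 886187 + 2762244 = 3648431$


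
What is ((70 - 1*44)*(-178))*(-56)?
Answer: 259168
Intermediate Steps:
((70 - 1*44)*(-178))*(-56) = ((70 - 44)*(-178))*(-56) = (26*(-178))*(-56) = -4628*(-56) = 259168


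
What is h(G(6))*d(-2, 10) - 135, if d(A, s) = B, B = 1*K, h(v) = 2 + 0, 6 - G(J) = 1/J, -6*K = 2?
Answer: -407/3 ≈ -135.67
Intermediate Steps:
K = -⅓ (K = -⅙*2 = -⅓ ≈ -0.33333)
G(J) = 6 - 1/J
h(v) = 2
B = -⅓ (B = 1*(-⅓) = -⅓ ≈ -0.33333)
d(A, s) = -⅓
h(G(6))*d(-2, 10) - 135 = 2*(-⅓) - 135 = -⅔ - 135 = -407/3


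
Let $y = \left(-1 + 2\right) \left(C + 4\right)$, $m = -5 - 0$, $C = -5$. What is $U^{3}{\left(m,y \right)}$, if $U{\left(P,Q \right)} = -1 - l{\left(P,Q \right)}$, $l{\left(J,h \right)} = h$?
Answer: $0$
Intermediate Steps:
$m = -5$ ($m = -5 + 0 = -5$)
$y = -1$ ($y = \left(-1 + 2\right) \left(-5 + 4\right) = 1 \left(-1\right) = -1$)
$U{\left(P,Q \right)} = -1 - Q$
$U^{3}{\left(m,y \right)} = \left(-1 - -1\right)^{3} = \left(-1 + 1\right)^{3} = 0^{3} = 0$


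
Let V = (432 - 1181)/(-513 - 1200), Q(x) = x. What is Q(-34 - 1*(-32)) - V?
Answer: -4175/1713 ≈ -2.4372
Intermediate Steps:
V = 749/1713 (V = -749/(-1713) = -749*(-1/1713) = 749/1713 ≈ 0.43724)
Q(-34 - 1*(-32)) - V = (-34 - 1*(-32)) - 1*749/1713 = (-34 + 32) - 749/1713 = -2 - 749/1713 = -4175/1713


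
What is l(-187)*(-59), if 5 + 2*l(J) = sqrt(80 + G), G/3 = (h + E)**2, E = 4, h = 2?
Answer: 295/2 - 59*sqrt(47) ≈ -256.98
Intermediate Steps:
G = 108 (G = 3*(2 + 4)**2 = 3*6**2 = 3*36 = 108)
l(J) = -5/2 + sqrt(47) (l(J) = -5/2 + sqrt(80 + 108)/2 = -5/2 + sqrt(188)/2 = -5/2 + (2*sqrt(47))/2 = -5/2 + sqrt(47))
l(-187)*(-59) = (-5/2 + sqrt(47))*(-59) = 295/2 - 59*sqrt(47)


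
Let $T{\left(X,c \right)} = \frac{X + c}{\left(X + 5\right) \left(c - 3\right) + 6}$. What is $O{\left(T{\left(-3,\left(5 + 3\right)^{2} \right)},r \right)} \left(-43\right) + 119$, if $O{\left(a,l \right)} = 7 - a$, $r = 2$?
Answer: $- \frac{20673}{128} \approx -161.51$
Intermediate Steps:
$T{\left(X,c \right)} = \frac{X + c}{6 + \left(-3 + c\right) \left(5 + X\right)}$ ($T{\left(X,c \right)} = \frac{X + c}{\left(5 + X\right) \left(-3 + c\right) + 6} = \frac{X + c}{\left(-3 + c\right) \left(5 + X\right) + 6} = \frac{X + c}{6 + \left(-3 + c\right) \left(5 + X\right)}$)
$O{\left(T{\left(-3,\left(5 + 3\right)^{2} \right)},r \right)} \left(-43\right) + 119 = \left(7 - \frac{-3 + \left(5 + 3\right)^{2}}{-9 - -9 + 5 \left(5 + 3\right)^{2} - 3 \left(5 + 3\right)^{2}}\right) \left(-43\right) + 119 = \left(7 - \frac{-3 + 8^{2}}{-9 + 9 + 5 \cdot 8^{2} - 3 \cdot 8^{2}}\right) \left(-43\right) + 119 = \left(7 - \frac{-3 + 64}{-9 + 9 + 5 \cdot 64 - 192}\right) \left(-43\right) + 119 = \left(7 - \frac{1}{-9 + 9 + 320 - 192} \cdot 61\right) \left(-43\right) + 119 = \left(7 - \frac{1}{128} \cdot 61\right) \left(-43\right) + 119 = \left(7 - \frac{61}{128}\right) \left(-43\right) + 119 = \frac{835}{128} \left(-43\right) + 119 = - \frac{35905}{128} + 119 = - \frac{20673}{128}$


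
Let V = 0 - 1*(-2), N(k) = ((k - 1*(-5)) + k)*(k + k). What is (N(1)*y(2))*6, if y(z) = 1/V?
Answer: 42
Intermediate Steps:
N(k) = 2*k*(5 + 2*k) (N(k) = ((k + 5) + k)*(2*k) = ((5 + k) + k)*(2*k) = (5 + 2*k)*(2*k) = 2*k*(5 + 2*k))
V = 2 (V = 0 + 2 = 2)
y(z) = ½ (y(z) = 1/2 = ½)
(N(1)*y(2))*6 = ((2*1*(5 + 2*1))*(½))*6 = ((2*1*(5 + 2))*(½))*6 = ((2*1*7)*(½))*6 = (14*(½))*6 = 7*6 = 42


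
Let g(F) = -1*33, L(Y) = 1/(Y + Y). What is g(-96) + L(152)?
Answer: -10031/304 ≈ -32.997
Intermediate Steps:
L(Y) = 1/(2*Y)
g(F) = -33
g(-96) + L(152) = -33 + (½)/152 = -33 + (½)*(1/152) = -33 + 1/304 = -10031/304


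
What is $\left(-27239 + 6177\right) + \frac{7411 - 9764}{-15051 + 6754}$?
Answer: $- \frac{174749061}{8297} \approx -21062.0$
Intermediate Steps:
$\left(-27239 + 6177\right) + \frac{7411 - 9764}{-15051 + 6754} = -21062 - \frac{2353}{-8297} = -21062 - - \frac{2353}{8297} = -21062 + \frac{2353}{8297} = - \frac{174749061}{8297}$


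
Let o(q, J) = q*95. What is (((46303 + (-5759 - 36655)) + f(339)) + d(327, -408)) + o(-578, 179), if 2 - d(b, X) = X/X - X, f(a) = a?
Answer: -51089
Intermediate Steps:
d(b, X) = 1 + X (d(b, X) = 2 - (X/X - X) = 2 - (1 - X) = 2 + (-1 + X) = 1 + X)
o(q, J) = 95*q
(((46303 + (-5759 - 36655)) + f(339)) + d(327, -408)) + o(-578, 179) = (((46303 + (-5759 - 36655)) + 339) + (1 - 408)) + 95*(-578) = (((46303 - 42414) + 339) - 407) - 54910 = ((3889 + 339) - 407) - 54910 = (4228 - 407) - 54910 = 3821 - 54910 = -51089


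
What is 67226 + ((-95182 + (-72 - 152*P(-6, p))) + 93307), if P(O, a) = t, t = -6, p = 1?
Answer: 66191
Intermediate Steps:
P(O, a) = -6
67226 + ((-95182 + (-72 - 152*P(-6, p))) + 93307) = 67226 + ((-95182 + (-72 - 152*(-6))) + 93307) = 67226 + ((-95182 + (-72 + 912)) + 93307) = 67226 + ((-95182 + 840) + 93307) = 67226 + (-94342 + 93307) = 67226 - 1035 = 66191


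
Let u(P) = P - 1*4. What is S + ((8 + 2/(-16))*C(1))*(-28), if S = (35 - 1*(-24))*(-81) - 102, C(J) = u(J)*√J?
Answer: -8439/2 ≈ -4219.5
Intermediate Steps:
u(P) = -4 + P (u(P) = P - 4 = -4 + P)
C(J) = √J*(-4 + J) (C(J) = (-4 + J)*√J = √J*(-4 + J))
S = -4881 (S = (35 + 24)*(-81) - 102 = 59*(-81) - 102 = -4779 - 102 = -4881)
S + ((8 + 2/(-16))*C(1))*(-28) = -4881 + ((8 + 2/(-16))*(√1*(-4 + 1)))*(-28) = -4881 + ((8 + 2*(-1/16))*(1*(-3)))*(-28) = -4881 + ((8 - ⅛)*(-3))*(-28) = -4881 + ((63/8)*(-3))*(-28) = -4881 - 189/8*(-28) = -4881 + 1323/2 = -8439/2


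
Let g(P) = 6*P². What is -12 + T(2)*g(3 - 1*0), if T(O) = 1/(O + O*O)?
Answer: -3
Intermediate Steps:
T(O) = 1/(O + O²)
-12 + T(2)*g(3 - 1*0) = -12 + (1/(2*(1 + 2)))*(6*(3 - 1*0)²) = -12 + ((½)/3)*(6*(3 + 0)²) = -12 + ((½)*(⅓))*(6*3²) = -12 + (6*9)/6 = -12 + (⅙)*54 = -12 + 9 = -3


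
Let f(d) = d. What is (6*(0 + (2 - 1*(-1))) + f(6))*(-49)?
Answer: -1176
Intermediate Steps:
(6*(0 + (2 - 1*(-1))) + f(6))*(-49) = (6*(0 + (2 - 1*(-1))) + 6)*(-49) = (6*(0 + (2 + 1)) + 6)*(-49) = (6*(0 + 3) + 6)*(-49) = (6*3 + 6)*(-49) = (18 + 6)*(-49) = 24*(-49) = -1176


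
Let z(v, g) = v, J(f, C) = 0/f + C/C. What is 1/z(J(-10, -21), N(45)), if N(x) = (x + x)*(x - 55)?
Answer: 1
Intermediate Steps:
N(x) = 2*x*(-55 + x) (N(x) = (2*x)*(-55 + x) = 2*x*(-55 + x))
J(f, C) = 1 (J(f, C) = 0 + 1 = 1)
1/z(J(-10, -21), N(45)) = 1/1 = 1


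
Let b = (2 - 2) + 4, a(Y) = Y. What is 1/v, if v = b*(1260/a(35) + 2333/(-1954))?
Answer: 977/136022 ≈ 0.0071827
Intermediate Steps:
b = 4 (b = 0 + 4 = 4)
v = 136022/977 (v = 4*(1260/35 + 2333/(-1954)) = 4*(1260*(1/35) + 2333*(-1/1954)) = 4*(36 - 2333/1954) = 4*(68011/1954) = 136022/977 ≈ 139.22)
1/v = 1/(136022/977) = 977/136022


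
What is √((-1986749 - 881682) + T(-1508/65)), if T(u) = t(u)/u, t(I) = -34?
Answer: 23*I*√18240826/58 ≈ 1693.6*I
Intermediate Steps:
T(u) = -34/u
√((-1986749 - 881682) + T(-1508/65)) = √((-1986749 - 881682) - 34/((-1508/65))) = √(-2868431 - 34/((-1508*1/65))) = √(-2868431 - 34/(-116/5)) = √(-2868431 - 34*(-5/116)) = √(-2868431 + 85/58) = √(-166368913/58) = 23*I*√18240826/58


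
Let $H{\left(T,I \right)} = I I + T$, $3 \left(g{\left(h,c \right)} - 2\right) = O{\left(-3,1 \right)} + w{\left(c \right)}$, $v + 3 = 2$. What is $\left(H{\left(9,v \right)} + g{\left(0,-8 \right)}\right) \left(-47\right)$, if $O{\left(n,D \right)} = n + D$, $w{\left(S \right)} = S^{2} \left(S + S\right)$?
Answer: $15510$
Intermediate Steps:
$v = -1$ ($v = -3 + 2 = -1$)
$w{\left(S \right)} = 2 S^{3}$ ($w{\left(S \right)} = S^{2} \cdot 2 S = 2 S^{3}$)
$O{\left(n,D \right)} = D + n$
$g{\left(h,c \right)} = \frac{4}{3} + \frac{2 c^{3}}{3}$ ($g{\left(h,c \right)} = 2 + \frac{\left(1 - 3\right) + 2 c^{3}}{3} = 2 + \frac{-2 + 2 c^{3}}{3} = 2 + \left(- \frac{2}{3} + \frac{2 c^{3}}{3}\right) = \frac{4}{3} + \frac{2 c^{3}}{3}$)
$H{\left(T,I \right)} = T + I^{2}$ ($H{\left(T,I \right)} = I^{2} + T = T + I^{2}$)
$\left(H{\left(9,v \right)} + g{\left(0,-8 \right)}\right) \left(-47\right) = \left(\left(9 + \left(-1\right)^{2}\right) + \left(\frac{4}{3} + \frac{2 \left(-8\right)^{3}}{3}\right)\right) \left(-47\right) = \left(\left(9 + 1\right) + \left(\frac{4}{3} + \frac{2}{3} \left(-512\right)\right)\right) \left(-47\right) = \left(10 + \left(\frac{4}{3} - \frac{1024}{3}\right)\right) \left(-47\right) = \left(10 - 340\right) \left(-47\right) = \left(-330\right) \left(-47\right) = 15510$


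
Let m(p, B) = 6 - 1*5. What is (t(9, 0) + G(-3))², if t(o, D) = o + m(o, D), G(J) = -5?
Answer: 25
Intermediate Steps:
m(p, B) = 1 (m(p, B) = 6 - 5 = 1)
t(o, D) = 1 + o (t(o, D) = o + 1 = 1 + o)
(t(9, 0) + G(-3))² = ((1 + 9) - 5)² = (10 - 5)² = 5² = 25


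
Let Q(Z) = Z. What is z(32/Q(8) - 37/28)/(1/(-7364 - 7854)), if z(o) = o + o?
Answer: -81525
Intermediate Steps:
z(o) = 2*o
z(32/Q(8) - 37/28)/(1/(-7364 - 7854)) = (2*(32/8 - 37/28))/(1/(-7364 - 7854)) = (2*(32*(⅛) - 37*1/28))/(1/(-15218)) = (2*(4 - 37/28))/(-1/15218) = (2*(75/28))*(-15218) = (75/14)*(-15218) = -81525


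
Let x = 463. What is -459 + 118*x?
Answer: 54175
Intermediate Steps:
-459 + 118*x = -459 + 118*463 = -459 + 54634 = 54175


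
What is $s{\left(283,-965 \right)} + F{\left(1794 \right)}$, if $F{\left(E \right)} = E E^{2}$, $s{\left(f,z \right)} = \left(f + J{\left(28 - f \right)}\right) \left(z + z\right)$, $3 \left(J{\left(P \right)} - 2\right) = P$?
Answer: $5773488184$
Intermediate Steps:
$J{\left(P \right)} = 2 + \frac{P}{3}$
$s{\left(f,z \right)} = 2 z \left(\frac{34}{3} + \frac{2 f}{3}\right)$ ($s{\left(f,z \right)} = \left(f + \left(2 + \frac{28 - f}{3}\right)\right) \left(z + z\right) = \left(f + \left(2 - \left(- \frac{28}{3} + \frac{f}{3}\right)\right)\right) 2 z = \left(f - \left(- \frac{34}{3} + \frac{f}{3}\right)\right) 2 z = \left(\frac{34}{3} + \frac{2 f}{3}\right) 2 z = 2 z \left(\frac{34}{3} + \frac{2 f}{3}\right)$)
$F{\left(E \right)} = E^{3}$
$s{\left(283,-965 \right)} + F{\left(1794 \right)} = \frac{4}{3} \left(-965\right) \left(17 + 283\right) + 1794^{3} = \frac{4}{3} \left(-965\right) 300 + 5773874184 = -386000 + 5773874184 = 5773488184$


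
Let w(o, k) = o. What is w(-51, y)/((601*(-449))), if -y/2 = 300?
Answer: 51/269849 ≈ 0.00018899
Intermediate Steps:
y = -600 (y = -2*300 = -600)
w(-51, y)/((601*(-449))) = -51/(601*(-449)) = -51/(-269849) = -51*(-1/269849) = 51/269849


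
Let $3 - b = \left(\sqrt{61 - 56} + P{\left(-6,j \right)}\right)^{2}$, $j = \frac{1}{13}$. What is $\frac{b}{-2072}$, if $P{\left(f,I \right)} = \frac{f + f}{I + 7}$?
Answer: $\frac{2579}{1096088} - \frac{39 \sqrt{5}}{23828} \approx -0.0013069$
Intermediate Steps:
$j = \frac{1}{13} \approx 0.076923$
$P{\left(f,I \right)} = \frac{2 f}{7 + I}$
$b = 3 - \left(- \frac{39}{23} + \sqrt{5}\right)^{2}$ ($b = 3 - \left(\sqrt{61 - 56} + 2 \left(-6\right) \frac{1}{7 + \frac{1}{13}}\right)^{2} = 3 - \left(\sqrt{5} + 2 \left(-6\right) \frac{1}{\frac{92}{13}}\right)^{2} = 3 - \left(\sqrt{5} + 2 \left(-6\right) \frac{13}{92}\right)^{2} = 3 - \left(\sqrt{5} - \frac{39}{23}\right)^{2} = 3 - \left(- \frac{39}{23} + \sqrt{5}\right)^{2} \approx 2.708$)
$\frac{b}{-2072} = \frac{- \frac{2579}{529} + \frac{78 \sqrt{5}}{23}}{-2072} = \left(- \frac{2579}{529} + \frac{78 \sqrt{5}}{23}\right) \left(- \frac{1}{2072}\right) = \frac{2579}{1096088} - \frac{39 \sqrt{5}}{23828}$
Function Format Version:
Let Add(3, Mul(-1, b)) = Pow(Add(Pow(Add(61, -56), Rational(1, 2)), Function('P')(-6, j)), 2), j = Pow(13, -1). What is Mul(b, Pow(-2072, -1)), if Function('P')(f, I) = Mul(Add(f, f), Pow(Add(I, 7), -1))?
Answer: Add(Rational(2579, 1096088), Mul(Rational(-39, 23828), Pow(5, Rational(1, 2)))) ≈ -0.0013069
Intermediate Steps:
j = Rational(1, 13) ≈ 0.076923
Function('P')(f, I) = Mul(2, f, Pow(Add(7, I), -1)) (Function('P')(f, I) = Mul(Mul(2, f), Pow(Add(7, I), -1)) = Mul(2, f, Pow(Add(7, I), -1)))
b = Add(3, Mul(-1, Pow(Add(Rational(-39, 23), Pow(5, Rational(1, 2))), 2))) (b = Add(3, Mul(-1, Pow(Add(Pow(Add(61, -56), Rational(1, 2)), Mul(2, -6, Pow(Add(7, Rational(1, 13)), -1))), 2))) = Add(3, Mul(-1, Pow(Add(Pow(5, Rational(1, 2)), Mul(2, -6, Pow(Rational(92, 13), -1))), 2))) = Add(3, Mul(-1, Pow(Add(Pow(5, Rational(1, 2)), Mul(2, -6, Rational(13, 92))), 2))) = Add(3, Mul(-1, Pow(Add(Pow(5, Rational(1, 2)), Rational(-39, 23)), 2))) = Add(3, Mul(-1, Pow(Add(Rational(-39, 23), Pow(5, Rational(1, 2))), 2))) ≈ 2.7080)
Mul(b, Pow(-2072, -1)) = Mul(Add(Rational(-2579, 529), Mul(Rational(78, 23), Pow(5, Rational(1, 2)))), Pow(-2072, -1)) = Mul(Add(Rational(-2579, 529), Mul(Rational(78, 23), Pow(5, Rational(1, 2)))), Rational(-1, 2072)) = Add(Rational(2579, 1096088), Mul(Rational(-39, 23828), Pow(5, Rational(1, 2))))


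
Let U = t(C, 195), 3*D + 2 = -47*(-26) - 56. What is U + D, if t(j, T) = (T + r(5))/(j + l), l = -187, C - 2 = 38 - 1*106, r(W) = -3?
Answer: 97972/253 ≈ 387.24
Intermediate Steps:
C = -66 (C = 2 + (38 - 1*106) = 2 + (38 - 106) = 2 - 68 = -66)
D = 388 (D = -⅔ + (-47*(-26) - 56)/3 = -⅔ + (1222 - 56)/3 = -⅔ + (⅓)*1166 = -⅔ + 1166/3 = 388)
t(j, T) = (-3 + T)/(-187 + j) (t(j, T) = (T - 3)/(j - 187) = (-3 + T)/(-187 + j))
U = -192/253 (U = (-3 + 195)/(-187 - 66) = 192/(-253) = -1/253*192 = -192/253 ≈ -0.75889)
U + D = -192/253 + 388 = 97972/253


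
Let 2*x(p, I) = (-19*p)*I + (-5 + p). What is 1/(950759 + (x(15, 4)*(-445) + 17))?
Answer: 1/1202201 ≈ 8.3181e-7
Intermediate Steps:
x(p, I) = -5/2 + p/2 - 19*I*p/2 (x(p, I) = ((-19*p)*I + (-5 + p))/2 = (-19*I*p + (-5 + p))/2 = (-5 + p - 19*I*p)/2 = -5/2 + p/2 - 19*I*p/2)
1/(950759 + (x(15, 4)*(-445) + 17)) = 1/(950759 + ((-5/2 + (½)*15 - 19/2*4*15)*(-445) + 17)) = 1/(950759 + ((-5/2 + 15/2 - 570)*(-445) + 17)) = 1/(950759 + (-565*(-445) + 17)) = 1/(950759 + (251425 + 17)) = 1/(950759 + 251442) = 1/1202201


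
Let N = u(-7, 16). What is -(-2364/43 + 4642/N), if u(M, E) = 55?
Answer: -6326/215 ≈ -29.423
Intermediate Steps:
N = 55
-(-2364/43 + 4642/N) = -(-2364/43 + 4642/55) = -(-2364*1/43 + 4642*(1/55)) = -(-2364/43 + 422/5) = -1*6326/215 = -6326/215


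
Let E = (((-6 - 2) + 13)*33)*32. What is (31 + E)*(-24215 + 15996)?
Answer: -43651109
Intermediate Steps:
E = 5280 (E = ((-8 + 13)*33)*32 = (5*33)*32 = 165*32 = 5280)
(31 + E)*(-24215 + 15996) = (31 + 5280)*(-24215 + 15996) = 5311*(-8219) = -43651109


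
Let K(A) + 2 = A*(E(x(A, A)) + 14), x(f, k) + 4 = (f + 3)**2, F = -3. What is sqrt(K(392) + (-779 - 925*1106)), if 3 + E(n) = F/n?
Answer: 15*I*sqrt(12255651805223)/52007 ≈ 1009.7*I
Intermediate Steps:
x(f, k) = -4 + (3 + f)**2 (x(f, k) = -4 + (f + 3)**2 = -4 + (3 + f)**2)
E(n) = -3 - 3/n
K(A) = -2 + A*(11 - 3/(-4 + (3 + A)**2)) (K(A) = -2 + A*((-3 - 3/(-4 + (3 + A)**2)) + 14) = -2 + A*(11 - 3/(-4 + (3 + A)**2)))
sqrt(K(392) + (-779 - 925*1106)) = sqrt((-10 + 11*392**3 + 40*392 + 64*392**2)/(5 + 392**2 + 6*392) + (-779 - 925*1106)) = sqrt((-10 + 11*60236288 + 15680 + 64*153664)/(5 + 153664 + 2352) + (-779 - 1023050)) = sqrt((-10 + 662599168 + 15680 + 9834496)/156021 - 1023829) = sqrt((1/156021)*672449334 - 1023829) = sqrt(224149778/52007 - 1023829) = sqrt(-53022125025/52007) = 15*I*sqrt(12255651805223)/52007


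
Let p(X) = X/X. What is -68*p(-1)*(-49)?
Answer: 3332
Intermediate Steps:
p(X) = 1
-68*p(-1)*(-49) = -68*1*(-49) = -68*(-49) = 3332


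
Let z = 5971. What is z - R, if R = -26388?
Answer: 32359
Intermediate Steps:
z - R = 5971 - 1*(-26388) = 5971 + 26388 = 32359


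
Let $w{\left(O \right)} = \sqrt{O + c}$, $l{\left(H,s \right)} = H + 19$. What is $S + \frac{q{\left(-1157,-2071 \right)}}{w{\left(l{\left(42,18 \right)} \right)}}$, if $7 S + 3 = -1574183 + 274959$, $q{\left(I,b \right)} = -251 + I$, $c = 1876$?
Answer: $- \frac{1299227}{7} - \frac{1408 \sqrt{1937}}{1937} \approx -1.8564 \cdot 10^{5}$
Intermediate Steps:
$l{\left(H,s \right)} = 19 + H$
$w{\left(O \right)} = \sqrt{1876 + O}$ ($w{\left(O \right)} = \sqrt{O + 1876} = \sqrt{1876 + O}$)
$S = - \frac{1299227}{7}$ ($S = - \frac{3}{7} + \frac{-1574183 + 274959}{7} = - \frac{3}{7} + \frac{1}{7} \left(-1299224\right) = - \frac{3}{7} - \frac{1299224}{7} = - \frac{1299227}{7} \approx -1.856 \cdot 10^{5}$)
$S + \frac{q{\left(-1157,-2071 \right)}}{w{\left(l{\left(42,18 \right)} \right)}} = - \frac{1299227}{7} + \frac{-251 - 1157}{\sqrt{1876 + \left(19 + 42\right)}} = - \frac{1299227}{7} - \frac{1408}{\sqrt{1876 + 61}} = - \frac{1299227}{7} - \frac{1408}{\sqrt{1937}} = - \frac{1299227}{7} - 1408 \frac{\sqrt{1937}}{1937} = - \frac{1299227}{7} - \frac{1408 \sqrt{1937}}{1937}$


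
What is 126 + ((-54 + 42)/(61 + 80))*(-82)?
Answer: 6250/47 ≈ 132.98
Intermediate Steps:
126 + ((-54 + 42)/(61 + 80))*(-82) = 126 - 12/141*(-82) = 126 - 12*1/141*(-82) = 126 - 4/47*(-82) = 126 + 328/47 = 6250/47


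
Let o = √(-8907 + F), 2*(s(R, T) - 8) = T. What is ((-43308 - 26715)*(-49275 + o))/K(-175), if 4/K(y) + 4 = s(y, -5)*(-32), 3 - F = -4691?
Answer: -155267249625 + 3151035*I*√4213 ≈ -1.5527e+11 + 2.0453e+8*I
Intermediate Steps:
F = 4694 (F = 3 - 1*(-4691) = 3 + 4691 = 4694)
s(R, T) = 8 + T/2
K(y) = -1/45 (K(y) = 4/(-4 + (8 + (½)*(-5))*(-32)) = 4/(-4 + (8 - 5/2)*(-32)) = 4/(-4 + (11/2)*(-32)) = 4/(-4 - 176) = 4/(-180) = 4*(-1/180) = -1/45)
o = I*√4213 (o = √(-8907 + 4694) = √(-4213) = I*√4213 ≈ 64.908*I)
((-43308 - 26715)*(-49275 + o))/K(-175) = ((-43308 - 26715)*(-49275 + I*√4213))/(-1/45) = -70023*(-49275 + I*√4213)*(-45) = (3450383325 - 70023*I*√4213)*(-45) = -155267249625 + 3151035*I*√4213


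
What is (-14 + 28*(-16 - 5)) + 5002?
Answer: 4400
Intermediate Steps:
(-14 + 28*(-16 - 5)) + 5002 = (-14 + 28*(-21)) + 5002 = (-14 - 588) + 5002 = -602 + 5002 = 4400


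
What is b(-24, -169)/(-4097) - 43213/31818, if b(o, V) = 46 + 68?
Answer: -180670913/130358346 ≈ -1.3860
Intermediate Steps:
b(o, V) = 114
b(-24, -169)/(-4097) - 43213/31818 = 114/(-4097) - 43213/31818 = 114*(-1/4097) - 43213*1/31818 = -114/4097 - 43213/31818 = -180670913/130358346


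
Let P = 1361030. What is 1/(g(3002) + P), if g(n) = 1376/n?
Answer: 1501/2042906718 ≈ 7.3474e-7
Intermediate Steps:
1/(g(3002) + P) = 1/(1376/3002 + 1361030) = 1/(1376*(1/3002) + 1361030) = 1/(688/1501 + 1361030) = 1/(2042906718/1501) = 1501/2042906718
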